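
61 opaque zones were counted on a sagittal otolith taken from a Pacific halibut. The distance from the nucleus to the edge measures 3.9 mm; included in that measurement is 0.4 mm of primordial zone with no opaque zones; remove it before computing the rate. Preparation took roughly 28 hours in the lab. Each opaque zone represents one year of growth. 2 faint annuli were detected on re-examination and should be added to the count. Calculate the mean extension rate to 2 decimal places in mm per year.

0.06 mm per year

True opaque zone count = 61 + 2 = 63.
Net length = 3.9 − 0.4 = 3.5 mm.
Extension rate ≈ 3.5 / 63 = 0.06 mm per year.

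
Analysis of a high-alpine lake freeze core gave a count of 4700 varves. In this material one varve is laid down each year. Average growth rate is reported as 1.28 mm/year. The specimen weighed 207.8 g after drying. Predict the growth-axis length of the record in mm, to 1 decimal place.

6016.0 mm

4700 years of growth are recorded.
4700 years at 1.28 mm/year gives 1.28 × 4700 = 6016.0 mm.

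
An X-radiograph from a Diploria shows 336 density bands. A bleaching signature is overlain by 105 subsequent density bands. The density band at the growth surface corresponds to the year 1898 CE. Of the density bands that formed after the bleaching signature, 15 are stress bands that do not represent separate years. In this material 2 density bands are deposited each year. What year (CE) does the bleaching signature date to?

There are 105 density bands younger than the bleaching signature.
105 − 15 false = 90 true density bands after the bleaching signature.
90 density bands at 2 per year is 90 / 2 = 45 years.
The density band at the growth surface is 1898 CE, so the bleaching signature dates to 1898 − 45 = 1853 CE.

1853 CE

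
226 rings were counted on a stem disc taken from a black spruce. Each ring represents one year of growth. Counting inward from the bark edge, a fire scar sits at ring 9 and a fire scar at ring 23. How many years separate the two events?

Separation: 23 − 9 = 14 rings.
One ring per year makes the interval 14 years.

14 years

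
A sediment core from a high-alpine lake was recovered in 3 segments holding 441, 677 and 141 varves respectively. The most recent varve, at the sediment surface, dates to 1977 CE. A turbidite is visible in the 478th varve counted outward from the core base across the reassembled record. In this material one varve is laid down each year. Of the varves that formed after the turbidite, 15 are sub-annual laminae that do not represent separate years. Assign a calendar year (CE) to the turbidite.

Total varves = 441 + 677 + 141 = 1259.
The turbidite sits at varve 478 from the core base, so 1259 − 478 = 781 varves formed after it.
Removing the 15 false varves leaves 781 − 15 = 766 true varves beyond the turbidite.
1977 − 766 = 1211 CE.

1211 CE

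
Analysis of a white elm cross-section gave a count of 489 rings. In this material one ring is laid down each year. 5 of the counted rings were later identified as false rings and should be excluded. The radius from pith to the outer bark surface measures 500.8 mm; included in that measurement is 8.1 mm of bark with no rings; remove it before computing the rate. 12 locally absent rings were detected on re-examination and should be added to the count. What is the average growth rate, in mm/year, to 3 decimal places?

Adjusted count: 489 − 5 + 12 = 496 rings.
Removing the 8.1 mm offcut leaves 500.8 − 8.1 = 492.7 mm.
Mean rate = 492.7 mm / 496 years ≈ 0.993 mm/year.

0.993 mm/year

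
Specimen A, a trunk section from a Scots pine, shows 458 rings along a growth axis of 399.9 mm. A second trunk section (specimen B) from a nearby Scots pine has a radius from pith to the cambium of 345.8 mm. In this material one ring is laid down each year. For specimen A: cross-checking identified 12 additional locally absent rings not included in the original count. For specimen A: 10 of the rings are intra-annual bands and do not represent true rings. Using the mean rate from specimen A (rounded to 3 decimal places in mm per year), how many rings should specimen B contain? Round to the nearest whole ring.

Specimen A: after corrections the count is 458 − 10 + 12 = 460 rings.
A: 399.9 mm over 460 years gives 399.9 / 460 ≈ 0.869 mm/yr.
For B, 345.8 / 0.869 = 397.93 years ≈ 398 rings.

398 rings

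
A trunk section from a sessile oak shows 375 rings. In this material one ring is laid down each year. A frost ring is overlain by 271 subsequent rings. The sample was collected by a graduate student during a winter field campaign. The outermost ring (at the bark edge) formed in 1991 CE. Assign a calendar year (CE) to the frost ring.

1720 CE

271 rings formed after the frost ring.
The ring at the bark edge is 1991 CE, so the frost ring dates to 1991 − 271 = 1720 CE.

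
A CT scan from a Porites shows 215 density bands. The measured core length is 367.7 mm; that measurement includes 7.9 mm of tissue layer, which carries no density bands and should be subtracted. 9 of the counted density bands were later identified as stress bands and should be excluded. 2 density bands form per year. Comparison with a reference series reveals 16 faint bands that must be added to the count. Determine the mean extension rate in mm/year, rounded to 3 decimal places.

True density band count = 215 − 9 + 16 = 222.
With 2 density bands per year, 222 / 2 = 111 years.
Removing the 7.9 mm offcut leaves 367.7 − 7.9 = 359.8 mm.
359.8 mm over 111 years gives 359.8 / 111 ≈ 3.241 mm/year.

3.241 mm/year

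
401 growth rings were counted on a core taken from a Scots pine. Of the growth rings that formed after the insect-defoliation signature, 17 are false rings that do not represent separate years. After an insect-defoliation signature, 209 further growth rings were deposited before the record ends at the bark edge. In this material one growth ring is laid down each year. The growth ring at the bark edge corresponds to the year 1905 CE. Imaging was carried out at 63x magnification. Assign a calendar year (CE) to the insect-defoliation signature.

1713 CE

There are 209 growth rings younger than the insect-defoliation signature.
Excluding 17 false growth rings: 209 − 17 = 192.
1905 − 192 = 1713 CE.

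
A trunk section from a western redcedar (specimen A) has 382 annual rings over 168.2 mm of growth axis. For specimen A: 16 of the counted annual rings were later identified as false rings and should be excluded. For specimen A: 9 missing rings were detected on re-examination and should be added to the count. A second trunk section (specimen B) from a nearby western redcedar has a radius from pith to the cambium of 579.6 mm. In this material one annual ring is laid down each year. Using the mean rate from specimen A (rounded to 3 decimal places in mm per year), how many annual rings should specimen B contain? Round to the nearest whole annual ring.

Specimen A: adjusted count: 382 − 16 + 9 = 375 annual rings.
A: 168.2 mm over 375 years gives 168.2 / 375 ≈ 0.449 mm/year.
B spans 579.6 / 0.449 = 1290.87 years ≈ 1291 annual rings.

1291 annual rings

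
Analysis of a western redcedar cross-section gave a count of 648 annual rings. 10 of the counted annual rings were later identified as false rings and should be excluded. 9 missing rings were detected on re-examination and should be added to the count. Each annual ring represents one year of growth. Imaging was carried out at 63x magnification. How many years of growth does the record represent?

True annual ring count = 648 − 10 + 9 = 647.
One annual ring per year makes the duration 647 years.

647 years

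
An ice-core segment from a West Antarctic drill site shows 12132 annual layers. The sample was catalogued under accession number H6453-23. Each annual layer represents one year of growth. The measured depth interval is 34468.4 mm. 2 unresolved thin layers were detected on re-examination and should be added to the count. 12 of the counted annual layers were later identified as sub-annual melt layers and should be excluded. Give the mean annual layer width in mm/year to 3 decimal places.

2.843 mm/year

Correcting the raw count gives 12132 − 12 + 2 = 12122 true annual layers.
Mean rate = 34468.4 mm / 12122 years ≈ 2.843 mm/year.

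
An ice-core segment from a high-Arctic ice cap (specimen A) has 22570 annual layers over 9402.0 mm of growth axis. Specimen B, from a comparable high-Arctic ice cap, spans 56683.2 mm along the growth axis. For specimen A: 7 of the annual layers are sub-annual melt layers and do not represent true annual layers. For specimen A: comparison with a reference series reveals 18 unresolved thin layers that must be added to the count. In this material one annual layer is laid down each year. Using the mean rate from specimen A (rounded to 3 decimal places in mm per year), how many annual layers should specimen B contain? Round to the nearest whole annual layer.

136258 annual layers

Specimen A: correcting the raw count gives 22570 − 7 + 18 = 22581 true annual layers.
A: Extension rate ≈ 9402.0 / 22581 = 0.416 mm/year.
B spans 56683.2 / 0.416 = 136257.69 years ≈ 136258 annual layers.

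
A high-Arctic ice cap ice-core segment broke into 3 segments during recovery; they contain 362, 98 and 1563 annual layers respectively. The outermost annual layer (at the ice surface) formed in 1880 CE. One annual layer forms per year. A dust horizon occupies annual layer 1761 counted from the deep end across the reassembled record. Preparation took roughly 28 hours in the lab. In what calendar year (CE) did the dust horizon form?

1618 CE

Total annual layers = 362 + 98 + 1563 = 2023.
The dust horizon sits at annual layer 1761 from the deep end, so 2023 − 1761 = 262 annual layers formed after it.
Counting back 262 years from 1880 CE places the dust horizon in 1880 − 262 = 1618 CE.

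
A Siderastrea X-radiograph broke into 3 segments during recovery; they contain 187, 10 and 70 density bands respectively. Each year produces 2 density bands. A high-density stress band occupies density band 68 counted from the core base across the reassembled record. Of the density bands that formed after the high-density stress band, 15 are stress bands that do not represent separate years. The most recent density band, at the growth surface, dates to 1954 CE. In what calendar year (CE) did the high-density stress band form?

Total density bands = 187 + 10 + 70 = 267.
The high-density stress band sits at density band 68 from the core base, so 267 − 68 = 199 density bands formed after it.
Removing the 15 false density bands leaves 199 − 15 = 184 true density bands beyond the high-density stress band.
184 density bands at 2 per year is 184 / 2 = 92 years.
The density band at the growth surface is 1954 CE, so the high-density stress band dates to 1954 − 92 = 1862 CE.

1862 CE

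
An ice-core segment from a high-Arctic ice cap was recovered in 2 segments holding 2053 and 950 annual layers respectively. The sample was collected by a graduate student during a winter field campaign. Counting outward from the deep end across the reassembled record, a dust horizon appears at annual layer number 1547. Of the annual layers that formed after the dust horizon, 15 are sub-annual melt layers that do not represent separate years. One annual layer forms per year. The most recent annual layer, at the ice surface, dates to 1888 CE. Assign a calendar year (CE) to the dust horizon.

447 CE

Total annual layers = 2053 + 950 = 3003.
The dust horizon sits at annual layer 1547 from the deep end, so 3003 − 1547 = 1456 annual layers formed after it.
Excluding 15 false annual layers: 1456 − 15 = 1441.
Counting back 1441 years from 1888 CE places the dust horizon in 1888 − 1441 = 447 CE.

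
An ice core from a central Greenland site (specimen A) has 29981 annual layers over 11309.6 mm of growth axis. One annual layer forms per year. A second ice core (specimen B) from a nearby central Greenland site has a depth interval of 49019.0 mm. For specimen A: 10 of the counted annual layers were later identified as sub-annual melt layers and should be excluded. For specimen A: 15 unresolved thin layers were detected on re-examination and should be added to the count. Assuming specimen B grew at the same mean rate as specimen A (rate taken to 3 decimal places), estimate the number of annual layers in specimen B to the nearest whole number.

Specimen A: correcting the raw count gives 29981 − 10 + 15 = 29986 true annual layers.
A: Extension rate ≈ 11309.6 / 29986 = 0.377 mm/yr.
Specimen B: 49019.0 mm / 0.377 mm per year = 130023.87 years ≈ 130024 annual layers.

130024 annual layers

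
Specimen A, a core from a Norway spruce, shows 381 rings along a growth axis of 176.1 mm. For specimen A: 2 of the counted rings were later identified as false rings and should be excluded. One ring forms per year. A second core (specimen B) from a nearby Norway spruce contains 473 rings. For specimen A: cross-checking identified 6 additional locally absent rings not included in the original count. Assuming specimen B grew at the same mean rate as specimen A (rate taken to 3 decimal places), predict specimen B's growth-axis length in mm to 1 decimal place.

Specimen A: after corrections the count is 381 − 2 + 6 = 385 rings.
A: Extension rate ≈ 176.1 / 385 = 0.457 mm/year.
For B, 0.457 mm/year × 473 years = 216.2 mm.

216.2 mm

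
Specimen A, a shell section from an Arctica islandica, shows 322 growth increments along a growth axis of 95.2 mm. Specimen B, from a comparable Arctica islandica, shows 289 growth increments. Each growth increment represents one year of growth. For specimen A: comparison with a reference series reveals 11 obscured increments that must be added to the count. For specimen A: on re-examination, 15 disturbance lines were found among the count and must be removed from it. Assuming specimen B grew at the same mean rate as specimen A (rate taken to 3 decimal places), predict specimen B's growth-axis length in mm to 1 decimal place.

Specimen A: after corrections the count is 322 − 15 + 11 = 318 growth increments.
A: Extension rate ≈ 95.2 / 318 = 0.299 mm/yr.
Length of B = 0.299 × 289 = 86.4 mm.

86.4 mm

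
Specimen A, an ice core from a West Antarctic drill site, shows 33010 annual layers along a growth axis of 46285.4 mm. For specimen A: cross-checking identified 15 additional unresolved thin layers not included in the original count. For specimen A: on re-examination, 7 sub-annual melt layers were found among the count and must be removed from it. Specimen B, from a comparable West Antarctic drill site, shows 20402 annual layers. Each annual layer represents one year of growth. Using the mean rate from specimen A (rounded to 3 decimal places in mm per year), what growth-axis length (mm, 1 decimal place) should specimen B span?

28603.6 mm

Specimen A: adjusted count: 33010 − 7 + 15 = 33018 annual layers.
A: 46285.4 mm over 33018 years gives 46285.4 / 33018 ≈ 1.402 mm per year.
For B, 1.402 mm/year × 20402 years = 28603.6 mm.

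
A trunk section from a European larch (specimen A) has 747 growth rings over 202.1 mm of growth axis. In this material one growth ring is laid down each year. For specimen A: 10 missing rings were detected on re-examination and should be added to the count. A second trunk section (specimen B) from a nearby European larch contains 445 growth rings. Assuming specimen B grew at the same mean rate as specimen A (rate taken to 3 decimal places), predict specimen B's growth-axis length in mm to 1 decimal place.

Specimen A: correcting the raw count gives 747 + 10 = 757 true growth rings.
A: 202.1 mm over 757 years gives 202.1 / 757 ≈ 0.267 mm per year.
For B, 0.267 mm/year × 445 years = 118.8 mm.

118.8 mm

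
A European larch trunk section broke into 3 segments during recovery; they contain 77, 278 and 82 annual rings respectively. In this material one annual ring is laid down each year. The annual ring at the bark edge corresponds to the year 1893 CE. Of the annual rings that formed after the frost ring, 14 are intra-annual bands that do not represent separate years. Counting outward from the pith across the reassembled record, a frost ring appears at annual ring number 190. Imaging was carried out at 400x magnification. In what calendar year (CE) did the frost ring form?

Total annual rings = 77 + 278 + 82 = 437.
437 − 190 = 247 annual rings lie beyond the frost ring toward the bark edge.
Removing the 14 false annual rings leaves 247 − 14 = 233 true annual rings beyond the frost ring.
1893 − 233 = 1660 CE.

1660 CE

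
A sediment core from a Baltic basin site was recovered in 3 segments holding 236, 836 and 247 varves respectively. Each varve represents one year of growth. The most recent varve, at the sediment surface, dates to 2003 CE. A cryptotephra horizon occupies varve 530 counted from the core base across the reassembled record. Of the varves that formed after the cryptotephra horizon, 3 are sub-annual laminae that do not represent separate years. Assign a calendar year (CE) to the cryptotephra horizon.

Total varves = 236 + 836 + 247 = 1319.
1319 − 530 = 789 varves lie beyond the cryptotephra horizon toward the sediment surface.
Removing the 3 false varves leaves 789 − 3 = 786 true varves beyond the cryptotephra horizon.
The varve at the sediment surface is 2003 CE, so the cryptotephra horizon dates to 2003 − 786 = 1217 CE.

1217 CE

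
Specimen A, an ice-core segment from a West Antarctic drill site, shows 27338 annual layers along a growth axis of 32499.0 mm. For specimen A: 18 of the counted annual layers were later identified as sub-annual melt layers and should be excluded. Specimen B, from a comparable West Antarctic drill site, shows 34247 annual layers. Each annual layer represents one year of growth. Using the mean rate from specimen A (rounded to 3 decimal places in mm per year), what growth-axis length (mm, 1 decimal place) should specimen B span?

Specimen A: true annual layer count = 27338 − 18 = 27320.
A: 32499.0 mm over 27320 years gives 32499.0 / 27320 ≈ 1.190 mm/year.
B's length ≈ 1.190 × 34247 = 40753.9 mm.

40753.9 mm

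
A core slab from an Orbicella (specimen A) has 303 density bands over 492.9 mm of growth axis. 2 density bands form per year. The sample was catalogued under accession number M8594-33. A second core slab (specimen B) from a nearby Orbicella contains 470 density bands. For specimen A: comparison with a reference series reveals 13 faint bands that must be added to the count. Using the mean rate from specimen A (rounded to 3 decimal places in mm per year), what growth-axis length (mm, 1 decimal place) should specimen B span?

733.2 mm

Specimen A: after corrections the count is 303 + 13 = 316 density bands.
Specimen A: 316 density bands at 2 per year is 316 / 2 = 158 years.
A: Mean rate = 492.9 mm / 158 years ≈ 3.120 mm/yr.
Specimen B: dividing by 2 density bands per year: 470 / 2 = 235 years. Length of B = 3.120 × 235 = 733.2 mm.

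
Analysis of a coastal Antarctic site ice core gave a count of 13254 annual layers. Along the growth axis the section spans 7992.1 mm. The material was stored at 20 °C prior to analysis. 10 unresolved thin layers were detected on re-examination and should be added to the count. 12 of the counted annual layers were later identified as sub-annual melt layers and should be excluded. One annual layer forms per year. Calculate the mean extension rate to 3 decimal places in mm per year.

True annual layer count = 13254 − 12 + 10 = 13252.
7992.1 mm over 13252 years gives 7992.1 / 13252 ≈ 0.603 mm per year.

0.603 mm per year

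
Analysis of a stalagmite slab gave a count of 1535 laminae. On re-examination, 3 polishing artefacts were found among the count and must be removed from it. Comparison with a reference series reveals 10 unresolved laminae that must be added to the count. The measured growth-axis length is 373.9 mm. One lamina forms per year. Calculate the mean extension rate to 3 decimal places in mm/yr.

0.242 mm/yr

Correcting the raw count gives 1535 − 3 + 10 = 1542 true laminae.
Mean rate = 373.9 mm / 1542 years ≈ 0.242 mm/yr.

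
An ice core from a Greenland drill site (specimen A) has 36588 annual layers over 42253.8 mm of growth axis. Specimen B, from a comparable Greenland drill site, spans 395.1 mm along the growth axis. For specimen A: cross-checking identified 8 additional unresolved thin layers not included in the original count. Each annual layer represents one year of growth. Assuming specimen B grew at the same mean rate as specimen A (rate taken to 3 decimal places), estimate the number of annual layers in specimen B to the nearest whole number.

342 annual layers

Specimen A: adjusted count: 36588 + 8 = 36596 annual layers.
A: Extension rate ≈ 42253.8 / 36596 = 1.155 mm/yr.
Specimen B: 395.1 mm / 1.155 mm per year = 342.08 years ≈ 342 annual layers.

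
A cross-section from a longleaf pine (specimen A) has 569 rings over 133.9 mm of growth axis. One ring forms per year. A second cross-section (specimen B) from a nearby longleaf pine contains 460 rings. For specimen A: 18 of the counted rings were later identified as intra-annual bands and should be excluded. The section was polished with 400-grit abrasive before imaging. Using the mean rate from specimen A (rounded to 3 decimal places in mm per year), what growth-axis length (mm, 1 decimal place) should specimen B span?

111.8 mm

Specimen A: true ring count = 569 − 18 = 551.
A: Mean rate = 133.9 mm / 551 years ≈ 0.243 mm per year.
For B, 0.243 mm/year × 460 years = 111.8 mm.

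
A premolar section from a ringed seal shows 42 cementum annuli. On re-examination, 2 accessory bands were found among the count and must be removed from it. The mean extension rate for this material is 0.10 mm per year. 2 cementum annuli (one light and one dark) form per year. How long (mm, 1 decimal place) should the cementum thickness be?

Adjusted count: 42 − 2 = 40 cementum annuli.
With 2 cementum annuli per year, 40 / 2 = 20 years.
20 years at 0.10 mm/year gives 0.10 × 20 = 2.0 mm.

2.0 mm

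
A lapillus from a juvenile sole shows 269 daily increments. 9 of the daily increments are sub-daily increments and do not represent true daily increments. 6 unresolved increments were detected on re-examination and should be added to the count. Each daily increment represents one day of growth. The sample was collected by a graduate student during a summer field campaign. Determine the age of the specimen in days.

After corrections the count is 269 − 9 + 6 = 266 daily increments.
One daily increment per day makes the duration 266 days.

266 days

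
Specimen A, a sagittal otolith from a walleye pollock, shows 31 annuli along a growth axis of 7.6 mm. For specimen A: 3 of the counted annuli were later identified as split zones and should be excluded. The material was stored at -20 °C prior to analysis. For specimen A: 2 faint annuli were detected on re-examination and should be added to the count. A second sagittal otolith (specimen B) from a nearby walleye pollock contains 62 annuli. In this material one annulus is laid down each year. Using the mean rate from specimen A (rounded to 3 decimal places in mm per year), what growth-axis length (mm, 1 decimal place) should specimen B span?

Specimen A: true annulus count = 31 − 3 + 2 = 30.
A: Extension rate ≈ 7.6 / 30 = 0.253 mm/yr.
B's length ≈ 0.253 × 62 = 15.7 mm.

15.7 mm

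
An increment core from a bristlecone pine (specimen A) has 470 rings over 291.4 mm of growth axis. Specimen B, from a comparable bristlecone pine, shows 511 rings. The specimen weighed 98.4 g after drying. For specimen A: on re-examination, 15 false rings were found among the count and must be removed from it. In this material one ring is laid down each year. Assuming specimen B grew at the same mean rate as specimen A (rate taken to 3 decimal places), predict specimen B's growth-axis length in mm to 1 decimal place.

Specimen A: correcting the raw count gives 470 − 15 = 455 true rings.
A: Mean rate = 291.4 mm / 455 years ≈ 0.640 mm per year.
For B, 0.640 mm/year × 511 years = 327.0 mm.

327.0 mm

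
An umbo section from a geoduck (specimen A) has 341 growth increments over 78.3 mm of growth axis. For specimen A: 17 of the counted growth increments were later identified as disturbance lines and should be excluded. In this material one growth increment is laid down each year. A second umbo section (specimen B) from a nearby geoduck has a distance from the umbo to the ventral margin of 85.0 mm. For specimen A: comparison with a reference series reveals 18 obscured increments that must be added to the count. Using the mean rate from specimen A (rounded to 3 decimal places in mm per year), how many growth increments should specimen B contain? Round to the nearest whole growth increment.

371 growth increments

Specimen A: correcting the raw count gives 341 − 17 + 18 = 342 true growth increments.
A: 78.3 mm over 342 years gives 78.3 / 342 ≈ 0.229 mm per year.
Specimen B: 85.0 mm / 0.229 mm per year = 371.18 years ≈ 371 growth increments.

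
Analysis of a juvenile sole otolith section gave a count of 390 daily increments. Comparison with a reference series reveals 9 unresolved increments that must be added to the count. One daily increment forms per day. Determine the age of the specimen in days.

399 d

Correcting the raw count gives 390 + 9 = 399 true daily increments.
At one daily increment per day, that is 399 days.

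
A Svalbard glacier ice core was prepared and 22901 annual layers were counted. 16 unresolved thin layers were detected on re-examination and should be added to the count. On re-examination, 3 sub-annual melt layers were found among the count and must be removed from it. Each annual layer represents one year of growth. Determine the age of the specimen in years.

22914 yr

Correcting the raw count gives 22901 − 3 + 16 = 22914 true annual layers.
One annual layer per year makes the duration 22914 years.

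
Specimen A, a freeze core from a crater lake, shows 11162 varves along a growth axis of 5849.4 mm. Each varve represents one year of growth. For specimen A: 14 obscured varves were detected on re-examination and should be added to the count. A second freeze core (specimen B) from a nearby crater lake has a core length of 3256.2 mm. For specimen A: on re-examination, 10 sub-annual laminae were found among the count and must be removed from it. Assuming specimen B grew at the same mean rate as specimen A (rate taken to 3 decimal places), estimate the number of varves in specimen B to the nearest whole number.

6214 varves

Specimen A: correcting the raw count gives 11162 − 10 + 14 = 11166 true varves.
A: Mean rate = 5849.4 mm / 11166 years ≈ 0.524 mm/year.
For B, 3256.2 / 0.524 = 6214.12 years ≈ 6214 varves.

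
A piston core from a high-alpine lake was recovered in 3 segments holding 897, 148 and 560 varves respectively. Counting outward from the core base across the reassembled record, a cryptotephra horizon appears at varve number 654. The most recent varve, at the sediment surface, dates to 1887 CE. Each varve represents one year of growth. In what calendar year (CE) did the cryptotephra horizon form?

Total varves = 897 + 148 + 560 = 1605.
The cryptotephra horizon sits at varve 654 from the core base, so 1605 − 654 = 951 varves formed after it.
The varve at the sediment surface is 1887 CE, so the cryptotephra horizon dates to 1887 − 951 = 936 CE.

936 CE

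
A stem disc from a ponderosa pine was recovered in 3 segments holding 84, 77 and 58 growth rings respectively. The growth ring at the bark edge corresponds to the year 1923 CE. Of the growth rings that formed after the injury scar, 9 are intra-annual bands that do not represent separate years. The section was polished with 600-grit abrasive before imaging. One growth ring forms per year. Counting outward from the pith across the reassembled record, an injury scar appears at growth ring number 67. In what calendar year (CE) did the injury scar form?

Total growth rings = 84 + 77 + 58 = 219.
Between growth ring 67 and the bark edge there are 219 − 67 = 152 growth rings.
152 − 9 false = 143 true growth rings after the injury scar.
The growth ring at the bark edge is 1923 CE, so the injury scar dates to 1923 − 143 = 1780 CE.

1780 CE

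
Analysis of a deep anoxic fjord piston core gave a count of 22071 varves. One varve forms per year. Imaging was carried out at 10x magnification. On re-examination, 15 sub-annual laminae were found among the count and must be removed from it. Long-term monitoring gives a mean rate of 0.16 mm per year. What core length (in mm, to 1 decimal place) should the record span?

True varve count = 22071 − 15 = 22056.
22056 years at 0.16 mm/year gives 0.16 × 22056 = 3529.0 mm.

3529.0 mm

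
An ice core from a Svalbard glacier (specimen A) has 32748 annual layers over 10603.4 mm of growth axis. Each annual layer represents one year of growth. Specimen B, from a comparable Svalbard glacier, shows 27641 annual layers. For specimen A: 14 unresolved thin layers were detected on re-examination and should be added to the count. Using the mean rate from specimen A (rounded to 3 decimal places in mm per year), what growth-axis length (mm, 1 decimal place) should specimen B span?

8955.7 mm

Specimen A: correcting the raw count gives 32748 + 14 = 32762 true annual layers.
A: Mean rate = 10603.4 mm / 32762 years ≈ 0.324 mm/year.
Length of B = 0.324 × 27641 = 8955.7 mm.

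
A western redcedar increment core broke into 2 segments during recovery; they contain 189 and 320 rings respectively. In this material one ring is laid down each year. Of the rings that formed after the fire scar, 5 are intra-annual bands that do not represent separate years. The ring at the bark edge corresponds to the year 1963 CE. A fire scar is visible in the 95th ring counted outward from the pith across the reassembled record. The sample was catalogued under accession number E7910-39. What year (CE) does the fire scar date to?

1554 CE

Total rings = 189 + 320 = 509.
Between ring 95 and the bark edge there are 509 − 95 = 414 rings.
Excluding 5 false rings: 414 − 5 = 409.
Counting back 409 years from 1963 CE places the fire scar in 1963 − 409 = 1554 CE.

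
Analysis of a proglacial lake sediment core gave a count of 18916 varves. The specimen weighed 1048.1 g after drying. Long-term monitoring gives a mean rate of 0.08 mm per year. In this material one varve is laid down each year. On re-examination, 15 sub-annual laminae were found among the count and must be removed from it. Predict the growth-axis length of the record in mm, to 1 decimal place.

1512.1 mm

True varve count = 18916 − 15 = 18901.
18901 years at 0.08 mm/year gives 0.08 × 18901 = 1512.1 mm.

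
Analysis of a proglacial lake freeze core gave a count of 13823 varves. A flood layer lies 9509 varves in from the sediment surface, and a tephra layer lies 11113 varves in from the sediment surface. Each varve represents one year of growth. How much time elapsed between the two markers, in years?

The two markers are separated by 11113 − 9509 = 1604 varves.
One varve per year makes the interval 1604 years.

1604 years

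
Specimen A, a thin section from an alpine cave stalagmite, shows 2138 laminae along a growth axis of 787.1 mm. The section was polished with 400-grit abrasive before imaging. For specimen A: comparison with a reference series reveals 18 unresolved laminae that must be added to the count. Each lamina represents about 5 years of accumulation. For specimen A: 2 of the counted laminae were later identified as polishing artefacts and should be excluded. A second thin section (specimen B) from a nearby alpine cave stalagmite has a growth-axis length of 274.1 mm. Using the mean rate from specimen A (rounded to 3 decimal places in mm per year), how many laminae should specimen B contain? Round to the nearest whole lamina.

Specimen A: true lamina count = 2138 − 2 + 18 = 2154.
Specimen A: 2154 laminae at 5 years each span 2154 × 5 = 10770 years.
A: Extension rate ≈ 787.1 / 10770 = 0.073 mm per year.
For B, 274.1 / 0.073 = 3754.79 years; at 5 years per lamina that is 3754.79 / 5 ≈ 751 laminae.

751 laminae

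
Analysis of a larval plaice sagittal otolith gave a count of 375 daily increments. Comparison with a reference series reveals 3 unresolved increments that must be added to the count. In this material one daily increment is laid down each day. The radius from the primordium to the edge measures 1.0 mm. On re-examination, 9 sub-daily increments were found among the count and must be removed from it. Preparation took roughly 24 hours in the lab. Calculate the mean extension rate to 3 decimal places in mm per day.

0.003 mm per day

True daily increment count = 375 − 9 + 3 = 369.
1.0 mm over 369 days gives 1.0 / 369 ≈ 0.003 mm per day.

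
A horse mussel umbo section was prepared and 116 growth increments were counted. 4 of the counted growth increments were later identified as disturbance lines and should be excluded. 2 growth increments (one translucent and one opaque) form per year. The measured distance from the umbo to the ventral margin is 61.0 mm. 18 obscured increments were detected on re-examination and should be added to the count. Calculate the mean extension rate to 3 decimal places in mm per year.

0.938 mm per year

After corrections the count is 116 − 4 + 18 = 130 growth increments.
130 growth increments at 2 per year is 130 / 2 = 65 years.
Mean rate = 61.0 mm / 65 years ≈ 0.938 mm per year.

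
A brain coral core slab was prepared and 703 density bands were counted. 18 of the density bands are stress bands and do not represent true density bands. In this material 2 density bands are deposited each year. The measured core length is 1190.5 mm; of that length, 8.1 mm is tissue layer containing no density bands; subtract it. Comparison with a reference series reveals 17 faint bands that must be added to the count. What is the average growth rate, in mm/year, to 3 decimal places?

True density band count = 703 − 18 + 17 = 702.
With 2 density bands per year, 702 / 2 = 351 years.
The growth record spans 1190.5 − 8.1 = 1182.4 mm.
1182.4 mm over 351 years gives 1182.4 / 351 ≈ 3.369 mm/year.

3.369 mm/year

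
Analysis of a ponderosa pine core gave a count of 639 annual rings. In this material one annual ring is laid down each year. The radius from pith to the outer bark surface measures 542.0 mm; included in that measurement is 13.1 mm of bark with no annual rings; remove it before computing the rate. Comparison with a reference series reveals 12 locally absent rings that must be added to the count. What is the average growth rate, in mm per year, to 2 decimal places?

True annual ring count = 639 + 12 = 651.
The growth record spans 542.0 − 13.1 = 528.9 mm.
Mean rate = 528.9 mm / 651 years ≈ 0.81 mm per year.

0.81 mm per year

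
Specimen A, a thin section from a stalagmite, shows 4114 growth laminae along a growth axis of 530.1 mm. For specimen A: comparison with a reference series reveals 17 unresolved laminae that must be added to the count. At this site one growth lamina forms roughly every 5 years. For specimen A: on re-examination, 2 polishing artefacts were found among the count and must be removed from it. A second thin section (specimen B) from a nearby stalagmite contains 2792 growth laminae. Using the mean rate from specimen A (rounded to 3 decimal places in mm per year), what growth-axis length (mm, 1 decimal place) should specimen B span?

Specimen A: true growth lamina count = 4114 − 2 + 17 = 4129.
Specimen A: multiplying by 5 years per growth lamina: 4129 × 5 = 20645 years.
A: Mean rate = 530.1 mm / 20645 years ≈ 0.026 mm/year.
Specimen B: multiplying by 5 years per growth lamina: 2792 × 5 = 13960 years. For B, 0.026 mm/year × 13960 years = 363.0 mm.

363.0 mm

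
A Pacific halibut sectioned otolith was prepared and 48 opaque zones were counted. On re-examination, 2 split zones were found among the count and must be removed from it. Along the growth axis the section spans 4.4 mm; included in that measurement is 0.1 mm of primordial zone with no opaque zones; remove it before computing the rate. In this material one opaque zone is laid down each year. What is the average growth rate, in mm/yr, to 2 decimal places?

0.09 mm/yr

After corrections the count is 48 − 2 = 46 opaque zones.
The growth record spans 4.4 − 0.1 = 4.3 mm.
4.3 mm over 46 years gives 4.3 / 46 ≈ 0.09 mm/yr.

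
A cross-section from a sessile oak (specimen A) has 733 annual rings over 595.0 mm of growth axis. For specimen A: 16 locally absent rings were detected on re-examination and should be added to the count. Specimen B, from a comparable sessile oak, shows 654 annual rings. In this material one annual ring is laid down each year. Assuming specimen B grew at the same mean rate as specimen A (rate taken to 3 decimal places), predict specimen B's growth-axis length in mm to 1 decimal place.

Specimen A: after corrections the count is 733 + 16 = 749 annual rings.
A: Extension rate ≈ 595.0 / 749 = 0.794 mm per year.
B's length ≈ 0.794 × 654 = 519.3 mm.

519.3 mm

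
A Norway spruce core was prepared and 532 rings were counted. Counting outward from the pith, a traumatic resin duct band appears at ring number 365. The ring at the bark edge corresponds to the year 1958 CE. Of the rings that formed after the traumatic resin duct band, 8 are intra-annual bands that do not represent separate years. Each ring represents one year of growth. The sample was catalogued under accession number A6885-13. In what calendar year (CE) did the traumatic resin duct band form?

532 − 365 = 167 rings lie beyond the traumatic resin duct band toward the bark edge.
167 − 8 false = 159 true rings after the traumatic resin duct band.
1958 − 159 = 1799 CE.

1799 CE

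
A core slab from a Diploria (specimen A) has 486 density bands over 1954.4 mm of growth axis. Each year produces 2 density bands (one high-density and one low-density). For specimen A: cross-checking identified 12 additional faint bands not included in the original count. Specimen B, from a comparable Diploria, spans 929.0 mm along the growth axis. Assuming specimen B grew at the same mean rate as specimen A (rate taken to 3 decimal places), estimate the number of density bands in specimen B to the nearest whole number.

237 density bands

Specimen A: adjusted count: 486 + 12 = 498 density bands.
Specimen A: dividing by 2 density bands per year: 498 / 2 = 249 years.
A: 1954.4 mm over 249 years gives 1954.4 / 249 ≈ 7.849 mm per year.
B spans 929.0 / 7.849 = 118.36 years; at 2 density bands per year that is 118.36 × 2 ≈ 237 density bands.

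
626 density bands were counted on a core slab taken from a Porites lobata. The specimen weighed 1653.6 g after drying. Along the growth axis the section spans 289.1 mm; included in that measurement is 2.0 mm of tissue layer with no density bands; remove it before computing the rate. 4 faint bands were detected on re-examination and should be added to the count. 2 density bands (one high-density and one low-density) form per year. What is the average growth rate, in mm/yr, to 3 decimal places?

Adjusted count: 626 + 4 = 630 density bands.
With 2 density bands per year, 630 / 2 = 315 years.
Net length = 289.1 − 2.0 = 287.1 mm.
Extension rate ≈ 287.1 / 315 = 0.911 mm/yr.

0.911 mm/yr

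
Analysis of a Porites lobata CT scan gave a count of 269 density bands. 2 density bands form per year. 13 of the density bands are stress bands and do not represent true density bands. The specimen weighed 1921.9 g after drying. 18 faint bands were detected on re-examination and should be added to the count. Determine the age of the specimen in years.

137 years

Correcting the raw count gives 269 − 13 + 18 = 274 true density bands.
274 density bands at 2 per year is 274 / 2 = 137 years.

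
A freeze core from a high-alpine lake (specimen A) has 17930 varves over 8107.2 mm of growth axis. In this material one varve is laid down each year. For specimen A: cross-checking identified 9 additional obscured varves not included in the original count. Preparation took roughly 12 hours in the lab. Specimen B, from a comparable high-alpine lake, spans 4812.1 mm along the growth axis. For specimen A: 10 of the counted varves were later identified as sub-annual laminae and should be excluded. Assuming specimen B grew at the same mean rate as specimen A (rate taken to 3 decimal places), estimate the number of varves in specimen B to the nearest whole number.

Specimen A: true varve count = 17930 − 10 + 9 = 17929.
A: Mean rate = 8107.2 mm / 17929 years ≈ 0.452 mm/yr.
For B, 4812.1 / 0.452 = 10646.24 years ≈ 10646 varves.

10646 varves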